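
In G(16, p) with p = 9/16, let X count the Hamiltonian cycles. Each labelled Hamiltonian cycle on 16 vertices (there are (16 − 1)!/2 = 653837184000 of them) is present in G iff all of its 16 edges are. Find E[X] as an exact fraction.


K_16 has (16 − 1)!/2 = 653837184000 labelled Hamiltonian cycles.
For each such Hamiltonian cycle H, let X_H = 1 if all 16 edges of H are present in G. Then P[X_H = 1] = p^{16} = (9/16)^{16} = 1853020188851841/18446744073709551616.
By linearity of expectation: E[X] = Σ_H E[X_H] = 653837184000 · p^{16} = 653837184000 · 1853020188851841/18446744073709551616 = 1183177248216831945952875/18014398509481984.
Numerically: E[X] ≈ 6.568e+07.

E[X] = 653837184000 · (9/16)^{16} = 1183177248216831945952875/18014398509481984 ≈ 6.568e+07.


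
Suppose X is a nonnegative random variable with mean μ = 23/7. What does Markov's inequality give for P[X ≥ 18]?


μ = E[X] = 23/7, a = 18.
Markov: P[X ≥ 18] ≤ μ/a = (23/7)/18 = 23/126.
Numerically: ≈ 0.182540.
(Since a = 18 > μ = 3.285714, the bound 23/126 is < 1 and informative.)

P[X ≥ 18] ≤ 23/126 ≈ 0.182540.


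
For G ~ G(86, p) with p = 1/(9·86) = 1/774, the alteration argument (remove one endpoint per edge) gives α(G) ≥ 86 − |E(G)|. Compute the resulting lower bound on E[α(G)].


E[|E(G)|] = C(86, 2)·p = 3655 · (1/774) = 85/18.
E[α(G)] ≥ n − E[|E(G)|] = 86 − 85/18 = 1463/18.
Numerically: ≈ 81.277778.
(This is only a lower bound; the true E[α(G)] may be larger.)

E[α(G)] ≥ 1463/18 ≈ 81.277778.


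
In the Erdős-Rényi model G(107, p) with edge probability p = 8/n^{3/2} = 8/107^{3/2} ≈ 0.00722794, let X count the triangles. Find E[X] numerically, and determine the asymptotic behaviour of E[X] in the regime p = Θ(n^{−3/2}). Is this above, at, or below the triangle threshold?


Number of potential triangles: C(107, 3) = 198485.
Each occurs with probability p³ ≈ (0.00722794)³ ≈ 3.77609543e-07.
By linearity: E[X] = C(107, 3)·p³ ≈ 198485 · 3.77609543e-07 ≈ 0.074950.
Since α = 3/2 > 1, p = c/n^{3/2} = o(1/n) is below the triangle threshold p ~ 1/n. Asymptotically E[X] ~ (c³/6)·n^{3(1−α)} = (8³/6)·n^{-1.5} → 0, so by Markov's inequality G has no triangles w.h.p.

E[X] ≈ 0.074950; in regime p = Θ(1/n^{3/2}) E[X] tends to 0 (below the triangle threshold p ~ 1/n).


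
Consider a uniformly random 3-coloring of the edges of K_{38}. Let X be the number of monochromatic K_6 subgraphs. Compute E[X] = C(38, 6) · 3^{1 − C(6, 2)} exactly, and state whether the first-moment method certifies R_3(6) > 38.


E[X] = C(38, 6) · 3^{1 − 15} = 2760681 · 3^{−14} = 2760681/4782969.
As a reduced fraction: E[X] = 920227/1594323 ≈ 0.577190.
Is E[X] < 1? YES.
Since E[X] < 1, there exists a 3-coloring of K_{38} with no monochromatic K_6; hence R_3(6) > 38.

E[X] = 920227/1594323 ≈ 0.577190; E[X] < 1, so R_3(6) > 38.


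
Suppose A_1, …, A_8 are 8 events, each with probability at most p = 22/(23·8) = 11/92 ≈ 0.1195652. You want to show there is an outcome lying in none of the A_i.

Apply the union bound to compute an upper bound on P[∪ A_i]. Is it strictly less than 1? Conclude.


Union bound: P[∪_{i=1}^{8} A_i] ≤ Σ_i P[A_i] ≤ 8·p = 8·(11/92) = 22/23.
Numerically: 22/23 ≈ 0.9565217.
Is 22/23 < 1? YES.
Since P[∪ A_i] ≤ 22/23 < 1, the complement has P[∩ A_i^c] ≥ 1 − 22/23 = 1/23 > 0, so some outcome avoids every A_i.

8·p = 22/23 ≈ 0.9565217; existence CERTIFIED by the union bound.


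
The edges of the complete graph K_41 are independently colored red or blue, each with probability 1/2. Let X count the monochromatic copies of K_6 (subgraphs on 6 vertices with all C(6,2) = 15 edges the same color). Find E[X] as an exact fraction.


Let X = Σ_S X_S over the C(41, 6) = 4496388 subsets S of size 6, where X_S = 1 if the K_6 on S is monochromatic.
For a fixed S, the K_6 on S has C(6, 2) = 15 edges. P[all 15 edges red] = (1/2)^15, and likewise for blue, so P[monochromatic] = 2·(1/2)^15 = 2^{1 − 15} = 1/16384.
Summing: E[X] = C(41, 6) · 2^{1 − 15} = 4496388 · 1/16384 = 1124097/4096.
Numerically: E[X] ≈ 274.438.

E[X] = C(41,6)·2^(1−C(6,2)) = 1124097/4096 ≈ 274.438.


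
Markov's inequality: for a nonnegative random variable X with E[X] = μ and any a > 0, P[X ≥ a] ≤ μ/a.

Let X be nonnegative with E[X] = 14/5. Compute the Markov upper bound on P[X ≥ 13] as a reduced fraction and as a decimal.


μ = E[X] = 14/5, a = 13.
Markov: P[X ≥ 13] ≤ μ/a = (14/5)/13 = 14/65.
Numerically: ≈ 0.215.
(Since a = 13 > μ = 2.800, the bound 14/65 is < 1 and informative.)

P[X ≥ 13] ≤ 14/65 ≈ 0.215.


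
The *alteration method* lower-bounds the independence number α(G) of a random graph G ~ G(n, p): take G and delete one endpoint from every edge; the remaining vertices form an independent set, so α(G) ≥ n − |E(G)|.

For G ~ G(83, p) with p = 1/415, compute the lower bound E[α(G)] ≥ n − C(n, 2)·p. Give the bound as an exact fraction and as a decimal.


E[|E(G)|] = C(83, 2)·p = 3403 · (1/415) = 41/5.
E[α(G)] ≥ n − E[|E(G)|] = 83 − 41/5 = 374/5.
Numerically: ≈ 74.800000.
(This is only a lower bound; the true E[α(G)] may be larger.)

E[α(G)] ≥ 374/5 ≈ 74.800000.


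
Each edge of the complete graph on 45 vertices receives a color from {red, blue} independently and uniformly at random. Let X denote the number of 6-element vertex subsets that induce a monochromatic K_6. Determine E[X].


Let X = Σ_S X_S over the C(45, 6) = 8145060 subsets S of size 6, where X_S = 1 if the K_6 on S is monochromatic.
For a fixed S, the K_6 on S has C(6, 2) = 15 edges. P[all 15 edges red] = (1/2)^15, and likewise for blue, so P[monochromatic] = 2·(1/2)^15 = 2^{1 − 15} = 1/16384.
By linearity: E[X] = C(45, 6) · 2^{1 − 15} = 8145060 · 1/16384 = 2036265/4096.
Numerically: E[X] ≈ 497.1350.

E[X] = C(45,6)·2^(1−C(6,2)) = 2036265/4096 ≈ 497.1350.


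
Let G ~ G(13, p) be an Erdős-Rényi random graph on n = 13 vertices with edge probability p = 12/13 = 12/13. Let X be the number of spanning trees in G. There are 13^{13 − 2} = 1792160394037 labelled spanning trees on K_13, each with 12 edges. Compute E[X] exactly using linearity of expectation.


K_13 has 13^{13 − 2} = 1792160394037 labelled spanning trees.
For each such spanning tree H, let X_H = 1 if all 12 edges of H are present in G. Then P[X_H = 1] = p^{12} = (12/13)^{12} = 8916100448256/23298085122481.
By linearity: E[X] = Σ_H E[X_H] = 1792160394037 · p^{12} = 1792160394037 · 8916100448256/23298085122481 = 8916100448256/13.
Numerically: E[X] ≈ 6.8585e+11.

E[X] = 1792160394037 · (12/13)^{12} = 8916100448256/13 ≈ 6.8585e+11.


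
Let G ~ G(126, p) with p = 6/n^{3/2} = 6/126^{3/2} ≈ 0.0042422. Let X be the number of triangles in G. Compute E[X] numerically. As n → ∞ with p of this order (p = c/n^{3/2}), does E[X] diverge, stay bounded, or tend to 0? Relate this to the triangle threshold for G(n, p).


Number of potential triangles: C(126, 3) = 325500.
Each occurs with probability p³ ≈ (0.0042422)³ ≈ 7.6346002e-08.
By linearity: E[X] = C(126, 3)·p³ ≈ 325500 · 7.6346002e-08 ≈ 0.02485.
Since α = 3/2 > 1, p = c/n^{3/2} = o(1/n) is below the triangle threshold p ~ 1/n. Asymptotically E[X] ~ (c³/6)·n^{3(1−α)} = (6³/6)·n^{-1.5} → 0, so by Markov's inequality G has no triangles w.h.p.

E[X] ≈ 0.02485; in regime p = Θ(1/n^{3/2}) E[X] tends to 0 (below the triangle threshold p ~ 1/n).


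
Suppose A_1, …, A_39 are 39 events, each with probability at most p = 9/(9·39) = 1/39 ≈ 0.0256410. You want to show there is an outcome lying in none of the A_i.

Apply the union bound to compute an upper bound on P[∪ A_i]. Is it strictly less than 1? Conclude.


Union bound: P[∪_{i=1}^{39} A_i] ≤ Σ_i P[A_i] ≤ 39·p = 39·(1/39) = 1.
Numerically: 1 ≈ 1.0000000.
Is 1 < 1? NO.
Since the bound 1 is ≥ 1, the union bound is uninformative here; it does NOT by itself certify existence.

39·p = 1 ≈ 1.0000000; existence NOT certified by the union bound.


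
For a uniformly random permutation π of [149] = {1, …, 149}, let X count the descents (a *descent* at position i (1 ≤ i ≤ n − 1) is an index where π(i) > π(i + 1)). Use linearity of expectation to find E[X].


Write X = Σ X_I over i = 1, …, 148, with X_I the indicator of one descent.
There are 148 indicators.
For each fixed i, the pair (π(i), π(i+1)) is a uniformly random ordered pair of distinct values from {1, …, 149}; by symmetry P[π(i) > π(i+1)] = 1/2.
By linearity: E[X] = 148 · (1/2) = (149 − 1) · (1/2) = 74 ≈ 74.000.

E[X] = 74 = 74.000.


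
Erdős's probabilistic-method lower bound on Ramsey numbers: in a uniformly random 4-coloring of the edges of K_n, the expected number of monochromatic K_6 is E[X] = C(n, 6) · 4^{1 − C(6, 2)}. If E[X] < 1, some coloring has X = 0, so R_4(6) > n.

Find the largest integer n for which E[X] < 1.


We need C(n, 6) · 4^{1 − 15} < 1, i.e. C(n, 6) < 4^{15 − 1} = 268435456.
Check values of n near the boundary:
  n = 75: C(75, 6) = 201359550; 201359550 < 268435456? YES
  n = 76: C(76, 6) = 218618940; 218618940 < 268435456? YES
  n = 77: C(77, 6) = 237093780; 237093780 < 268435456? YES
  n = 78: C(78, 6) = 256851595; 256851595 < 268435456? YES
  n = 79: C(79, 6) = 277962685; 277962685 < 268435456? NO
  n = 80: C(80, 6) = 300500200; 300500200 < 268435456? NO
  n = 81: C(81, 6) = 324540216; 324540216 < 268435456? NO
The largest n with C(n, 6) < 268435456 is n = 78 (where E[X] = 256851595/268435456 ≈ 0.956847). Hence R_4(6) > 78, i.e. R_4(6) ≥ 79.

Largest n = 78; hence R_4(6) > 78.


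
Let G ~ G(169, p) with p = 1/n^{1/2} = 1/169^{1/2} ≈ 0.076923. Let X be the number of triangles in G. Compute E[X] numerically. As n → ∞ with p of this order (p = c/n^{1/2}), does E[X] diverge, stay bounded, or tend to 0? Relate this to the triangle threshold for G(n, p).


Number of potential triangles: C(169, 3) = 790244.
Each occurs with probability p³ ≈ (0.076923)³ ≈ 4.5516614e-04.
By linearity: E[X] = C(169, 3)·p³ ≈ 790244 · 4.5516614e-04 ≈ 359.69231.
Since α = 1/2 < 1, p = c/n^{1/2} ≫ 1/n is above the triangle threshold p ~ 1/n. Asymptotically E[X] ~ (c³/6)·n^{3(1−α)} = (1³/6)·n^{1.5} → ∞; triangles are abundant w.h.p.

E[X] ≈ 359.69231; in regime p = Θ(1/n^{1/2}) E[X] diverges (above the triangle threshold p ~ 1/n).


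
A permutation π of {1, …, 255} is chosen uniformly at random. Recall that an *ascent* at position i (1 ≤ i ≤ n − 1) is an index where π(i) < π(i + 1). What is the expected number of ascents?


Write X = Σ X_I over i = 1, …, 254, with X_I the indicator of one ascent.
There are 254 indicators.
For each fixed i, the pair (π(i), π(i+1)) is a uniformly random ordered pair of distinct values from {1, …, 255}; by symmetry P[π(i) < π(i+1)] = 1/2.
By linearity: E[X] = 254 · (1/2) = (255 − 1) · (1/2) = 127 ≈ 127.00000.

E[X] = 127 = 127.00000.


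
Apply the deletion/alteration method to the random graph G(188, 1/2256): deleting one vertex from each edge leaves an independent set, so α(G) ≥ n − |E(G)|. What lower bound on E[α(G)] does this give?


E[|E(G)|] = C(188, 2)·p = 17578 · (1/2256) = 187/24.
E[α(G)] ≥ n − E[|E(G)|] = 188 − 187/24 = 4325/24.
Numerically: ≈ 180.20833.
(This is only a lower bound; the true E[α(G)] may be larger.)

E[α(G)] ≥ 4325/24 ≈ 180.20833.


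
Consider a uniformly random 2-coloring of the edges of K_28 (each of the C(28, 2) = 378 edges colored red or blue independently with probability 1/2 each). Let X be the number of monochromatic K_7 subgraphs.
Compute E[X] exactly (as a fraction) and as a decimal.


Let X = Σ_S X_S over the C(28, 7) = 1184040 subsets S of size 7, where X_S = 1 if the K_7 on S is monochromatic.
For a fixed S, the K_7 on S has C(7, 2) = 21 edges. P[all 21 edges red] = (1/2)^21, and likewise for blue, so P[monochromatic] = 2·(1/2)^21 = 2^{1 − 21} = 1/1048576.
By linearity: E[X] = C(28, 7) · 2^{1 − 21} = 1184040 · 1/1048576 = 148005/131072.
Numerically: E[X] ≈ 1.129189.

E[X] = C(28,7)·2^(1−C(7,2)) = 148005/131072 ≈ 1.129189.


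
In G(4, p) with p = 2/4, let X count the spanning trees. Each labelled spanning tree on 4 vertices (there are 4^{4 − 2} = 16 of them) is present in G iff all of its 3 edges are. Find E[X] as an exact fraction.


K_4 has 4^{4 − 2} = 16 labelled spanning trees.
For each such spanning tree H, let X_H = 1 if all 3 edges of H are present in G. Then P[X_H = 1] = p^{3} = (1/2)^{3} = 1/8.
By linearity: E[X] = Σ_H E[X_H] = 16 · p^{3} = 16 · 1/8 = 2.
Numerically: E[X] ≈ 2.

E[X] = 16 · (1/2)^{3} = 2 ≈ 2.


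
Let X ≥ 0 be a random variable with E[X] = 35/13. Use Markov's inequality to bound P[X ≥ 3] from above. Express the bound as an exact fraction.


μ = E[X] = 35/13, a = 3.
Markov: P[X ≥ 3] ≤ μ/a = (35/13)/3 = 35/39.
Numerically: ≈ 0.897436.
(Since a = 3 > μ = 2.692308, the bound 35/39 is < 1 and informative.)

P[X ≥ 3] ≤ 35/39 ≈ 0.897436.


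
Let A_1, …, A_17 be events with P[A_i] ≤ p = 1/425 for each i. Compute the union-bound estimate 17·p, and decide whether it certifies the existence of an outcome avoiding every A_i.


Union bound: P[∪_{i=1}^{17} A_i] ≤ Σ_i P[A_i] ≤ 17·p = 17·(1/425) = 1/25.
Numerically: 1/25 ≈ 0.04000.
Is 1/25 < 1? YES.
Since P[∪ A_i] ≤ 1/25 < 1, the complement has P[∩ A_i^c] ≥ 1 − 1/25 = 24/25 > 0, so some outcome avoids every A_i.

17·p = 1/25 ≈ 0.04000; existence CERTIFIED by the union bound.


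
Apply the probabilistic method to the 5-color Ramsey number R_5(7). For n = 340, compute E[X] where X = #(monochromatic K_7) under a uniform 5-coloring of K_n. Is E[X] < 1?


E[X] = C(340, 7) · 5^{1 − 21} = 97932136940560 · 5^{−20} = 97932136940560/95367431640625.
As a reduced fraction: E[X] = 19586427388112/19073486328125 ≈ 1.0269.
Is E[X] < 1? NO.
Since E[X] ≥ 1, the first-moment bound is inconclusive at n = 340; it does NOT by itself certify R_5(7) > 340.

E[X] = 19586427388112/19073486328125 ≈ 1.0269; E[X] ≥ 1; first-moment method inconclusive here.


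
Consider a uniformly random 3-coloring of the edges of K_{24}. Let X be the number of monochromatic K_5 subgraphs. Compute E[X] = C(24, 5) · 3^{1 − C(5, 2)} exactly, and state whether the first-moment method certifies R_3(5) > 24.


E[X] = C(24, 5) · 3^{1 − 10} = 42504 · 3^{−9} = 42504/19683.
As a reduced fraction: E[X] = 14168/6561 ≈ 2.159.
Is E[X] < 1? NO.
Since E[X] ≥ 1, the first-moment bound is inconclusive at n = 24; it does NOT by itself certify R_3(5) > 24.

E[X] = 14168/6561 ≈ 2.159; E[X] ≥ 1; first-moment method inconclusive here.


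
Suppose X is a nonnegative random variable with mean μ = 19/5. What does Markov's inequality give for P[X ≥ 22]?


μ = E[X] = 19/5, a = 22.
Markov: P[X ≥ 22] ≤ μ/a = (19/5)/22 = 19/110.
Numerically: ≈ 0.173.
(Since a = 22 > μ = 3.800, the bound 19/110 is < 1 and informative.)

P[X ≥ 22] ≤ 19/110 ≈ 0.173.


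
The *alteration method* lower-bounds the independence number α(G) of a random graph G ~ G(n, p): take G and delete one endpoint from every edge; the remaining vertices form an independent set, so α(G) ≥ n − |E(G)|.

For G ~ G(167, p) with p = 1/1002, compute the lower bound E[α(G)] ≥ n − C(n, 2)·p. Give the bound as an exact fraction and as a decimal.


E[|E(G)|] = C(167, 2)·p = 13861 · (1/1002) = 83/6.
E[α(G)] ≥ n − E[|E(G)|] = 167 − 83/6 = 919/6.
Numerically: ≈ 153.166667.
(This is only a lower bound; the true E[α(G)] may be larger.)

E[α(G)] ≥ 919/6 ≈ 153.166667.


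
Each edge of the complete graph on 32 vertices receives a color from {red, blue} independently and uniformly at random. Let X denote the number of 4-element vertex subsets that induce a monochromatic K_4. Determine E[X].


Let X = Σ_S X_S over the C(32, 4) = 35960 subsets S of size 4, where X_S = 1 if the K_4 on S is monochromatic.
For a fixed S, the K_4 on S has C(4, 2) = 6 edges. P[all 6 edges red] = (1/2)^6, and likewise for blue, so P[monochromatic] = 2·(1/2)^6 = 2^{1 − 6} = 1/32.
Summing: E[X] = C(32, 4) · 2^{1 − 6} = 35960 · 1/32 = 4495/4.
Numerically: E[X] ≈ 1123.750.

E[X] = C(32,4)·2^(1−C(4,2)) = 4495/4 ≈ 1123.750.


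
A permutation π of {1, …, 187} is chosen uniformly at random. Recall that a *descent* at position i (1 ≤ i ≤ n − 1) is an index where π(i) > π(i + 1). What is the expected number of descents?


Write X = Σ X_I over i = 1, …, 186, with X_I the indicator of one descent.
There are 186 indicators.
For each fixed i, the pair (π(i), π(i+1)) is a uniformly random ordered pair of distinct values from {1, …, 187}; by symmetry P[π(i) > π(i+1)] = 1/2.
By linearity: E[X] = 186 · (1/2) = (187 − 1) · (1/2) = 93 ≈ 93.000000.

E[X] = 93 = 93.000000.


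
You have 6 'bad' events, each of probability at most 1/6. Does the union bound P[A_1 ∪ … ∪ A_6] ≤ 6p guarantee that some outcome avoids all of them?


Union bound: P[∪_{i=1}^{6} A_i] ≤ Σ_i P[A_i] ≤ 6·p = 6·(1/6) = 1.
Numerically: 1 ≈ 1.0000.
Is 1 < 1? NO.
Since the bound 1 is ≥ 1, the union bound is uninformative here; it does NOT by itself certify existence.

6·p = 1 ≈ 1.0000; existence NOT certified by the union bound.


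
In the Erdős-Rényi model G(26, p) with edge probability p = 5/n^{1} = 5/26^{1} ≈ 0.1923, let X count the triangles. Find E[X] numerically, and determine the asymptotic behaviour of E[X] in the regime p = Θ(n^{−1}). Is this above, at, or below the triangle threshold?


Number of potential triangles: C(26, 3) = 2600.
Each occurs with probability p³ ≈ (0.1923)³ ≈ 7.111971e-03.
By linearity: E[X] = C(26, 3)·p³ ≈ 2600 · 7.111971e-03 ≈ 18.4911.
Here α = 1, so p = 5/n is exactly at the triangle threshold p ~ 1/n. Asymptotically E[X] → c³/6 = 5³/6 = 125/6 ≈ 20.8333, a bounded constant. In this regime the triangle count is asymptotically Poisson(c³/6).

E[X] ≈ 18.4911; in regime p = Θ(1/n^{1}) E[X] stays bounded (at the triangle threshold p ~ 1/n).


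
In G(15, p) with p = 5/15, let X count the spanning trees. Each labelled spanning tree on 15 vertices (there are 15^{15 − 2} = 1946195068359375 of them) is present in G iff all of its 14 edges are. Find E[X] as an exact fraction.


K_15 has 15^{15 − 2} = 1946195068359375 labelled spanning trees.
For each such spanning tree H, let X_H = 1 if all 14 edges of H are present in G. Then P[X_H = 1] = p^{14} = (1/3)^{14} = 1/4782969.
Summing the indicators: E[X] = Σ_H E[X_H] = 1946195068359375 · p^{14} = 1946195068359375 · 1/4782969 = 1220703125/3.
Numerically: E[X] ≈ 4.07e+08.

E[X] = 1946195068359375 · (1/3)^{14} = 1220703125/3 ≈ 4.07e+08.


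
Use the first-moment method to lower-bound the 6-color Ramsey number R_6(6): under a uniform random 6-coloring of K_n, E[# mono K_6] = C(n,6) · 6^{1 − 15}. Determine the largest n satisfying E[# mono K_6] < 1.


We need C(n, 6) · 6^{1 − 15} < 1, i.e. C(n, 6) < 6^{15 − 1} = 78364164096.
Check values of n near the boundary:
  n = 197: C(197, 6) = 75176946208; 75176946208 < 78364164096? YES
  n = 198: C(198, 6) = 77526225777; 77526225777 < 78364164096? YES
  n = 199: C(199, 6) = 79936367511; 79936367511 < 78364164096? NO
  n = 200: C(200, 6) = 82408626300; 82408626300 < 78364164096? NO
The largest n with C(n, 6) < 78364164096 is n = 198 (where E[X] = 25842075259/26121388032 ≈ 0.98931). Hence R_6(6) > 198, i.e. R_6(6) ≥ 199.

Largest n = 198; hence R_6(6) > 198.


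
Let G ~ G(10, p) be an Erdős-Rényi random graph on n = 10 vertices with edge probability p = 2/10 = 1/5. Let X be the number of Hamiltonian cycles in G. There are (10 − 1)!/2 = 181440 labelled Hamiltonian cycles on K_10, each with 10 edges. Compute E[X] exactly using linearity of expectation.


K_10 has (10 − 1)!/2 = 181440 labelled Hamiltonian cycles.
For each such Hamiltonian cycle H, let X_H = 1 if all 10 edges of H are present in G. Then P[X_H = 1] = p^{10} = (1/5)^{10} = 1/9765625.
Summing the indicators: E[X] = Σ_H E[X_H] = 181440 · p^{10} = 181440 · 1/9765625 = 36288/1953125.
Numerically: E[X] ≈ 0.0185795.

E[X] = 181440 · (1/5)^{10} = 36288/1953125 ≈ 0.0185795.


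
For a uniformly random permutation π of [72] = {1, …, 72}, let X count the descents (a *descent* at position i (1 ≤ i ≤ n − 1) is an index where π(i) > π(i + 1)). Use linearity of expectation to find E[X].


Write X = Σ X_I over i = 1, …, 71, with X_I the indicator of one descent.
There are 71 indicators.
For each fixed i, the pair (π(i), π(i+1)) is a uniformly random ordered pair of distinct values from {1, …, 72}; by symmetry P[π(i) > π(i+1)] = 1/2.
By linearity: E[X] = 71 · (1/2) = (72 − 1) · (1/2) = 71/2 ≈ 35.50000.

E[X] = 71/2 = 35.50000.


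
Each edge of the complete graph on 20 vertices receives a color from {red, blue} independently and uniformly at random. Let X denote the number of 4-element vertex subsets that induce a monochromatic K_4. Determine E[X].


Let X = Σ_S X_S over the C(20, 4) = 4845 subsets S of size 4, where X_S = 1 if the K_4 on S is monochromatic.
For a fixed S, the K_4 on S has C(4, 2) = 6 edges. P[all 6 edges red] = (1/2)^6, and likewise for blue, so P[monochromatic] = 2·(1/2)^6 = 2^{1 − 6} = 1/32.
Summing: E[X] = C(20, 4) · 2^{1 − 6} = 4845 · 1/32 = 4845/32.
Numerically: E[X] ≈ 151.406250.

E[X] = C(20,4)·2^(1−C(4,2)) = 4845/32 ≈ 151.406250.


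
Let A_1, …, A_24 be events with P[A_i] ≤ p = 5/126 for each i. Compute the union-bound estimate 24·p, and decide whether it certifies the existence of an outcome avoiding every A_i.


Union bound: P[∪_{i=1}^{24} A_i] ≤ Σ_i P[A_i] ≤ 24·p = 24·(5/126) = 20/21.
Numerically: 20/21 ≈ 0.952381.
Is 20/21 < 1? YES.
Since P[∪ A_i] ≤ 20/21 < 1, the complement has P[∩ A_i^c] ≥ 1 − 20/21 = 1/21 > 0, so some outcome avoids every A_i.

24·p = 20/21 ≈ 0.952381; existence CERTIFIED by the union bound.


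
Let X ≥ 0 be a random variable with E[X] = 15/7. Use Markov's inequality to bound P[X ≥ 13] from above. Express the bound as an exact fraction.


μ = E[X] = 15/7, a = 13.
Markov: P[X ≥ 13] ≤ μ/a = (15/7)/13 = 15/91.
Numerically: ≈ 0.164835.
(Since a = 13 > μ = 2.142857, the bound 15/91 is < 1 and informative.)

P[X ≥ 13] ≤ 15/91 ≈ 0.164835.


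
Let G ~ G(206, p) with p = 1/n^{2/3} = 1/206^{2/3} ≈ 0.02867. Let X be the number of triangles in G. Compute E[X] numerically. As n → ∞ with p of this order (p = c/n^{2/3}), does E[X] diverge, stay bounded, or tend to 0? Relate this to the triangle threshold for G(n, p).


Number of potential triangles: C(206, 3) = 1435820.
Each occurs with probability p³ ≈ (0.02867)³ ≈ 2.356490e-05.
By linearity: E[X] = C(206, 3)·p³ ≈ 1435820 · 2.356490e-05 ≈ 33.8350.
Since α = 2/3 < 1, p = c/n^{2/3} ≫ 1/n is above the triangle threshold p ~ 1/n. Asymptotically E[X] ~ (c³/6)·n^{3(1−α)} = (1³/6)·n^{1} → ∞; triangles are abundant w.h.p.

E[X] ≈ 33.8350; in regime p = Θ(1/n^{2/3}) E[X] diverges (above the triangle threshold p ~ 1/n).


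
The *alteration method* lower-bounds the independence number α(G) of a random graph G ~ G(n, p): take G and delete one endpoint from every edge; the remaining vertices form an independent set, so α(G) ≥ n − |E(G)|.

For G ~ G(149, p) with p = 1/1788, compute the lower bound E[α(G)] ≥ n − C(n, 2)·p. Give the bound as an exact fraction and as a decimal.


E[|E(G)|] = C(149, 2)·p = 11026 · (1/1788) = 37/6.
E[α(G)] ≥ n − E[|E(G)|] = 149 − 37/6 = 857/6.
Numerically: ≈ 142.833333.
(This is only a lower bound; the true E[α(G)] may be larger.)

E[α(G)] ≥ 857/6 ≈ 142.833333.


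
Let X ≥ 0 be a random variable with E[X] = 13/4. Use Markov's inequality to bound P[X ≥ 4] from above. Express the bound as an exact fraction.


μ = E[X] = 13/4, a = 4.
Markov: P[X ≥ 4] ≤ μ/a = (13/4)/4 = 13/16.
Numerically: ≈ 0.8125.
(Since a = 4 > μ = 3.2500, the bound 13/16 is < 1 and informative.)

P[X ≥ 4] ≤ 13/16 ≈ 0.8125.


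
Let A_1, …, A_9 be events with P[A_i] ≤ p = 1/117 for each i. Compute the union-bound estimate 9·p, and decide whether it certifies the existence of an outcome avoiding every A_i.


Union bound: P[∪_{i=1}^{9} A_i] ≤ Σ_i P[A_i] ≤ 9·p = 9·(1/117) = 1/13.
Numerically: 1/13 ≈ 0.076923.
Is 1/13 < 1? YES.
Since P[∪ A_i] ≤ 1/13 < 1, the complement has P[∩ A_i^c] ≥ 1 − 1/13 = 12/13 > 0, so some outcome avoids every A_i.

9·p = 1/13 ≈ 0.076923; existence CERTIFIED by the union bound.


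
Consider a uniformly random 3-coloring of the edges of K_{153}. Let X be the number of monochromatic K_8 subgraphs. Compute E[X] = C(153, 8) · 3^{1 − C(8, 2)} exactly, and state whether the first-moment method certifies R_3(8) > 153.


E[X] = C(153, 8) · 3^{1 − 28} = 6183023199255 · 3^{−27} = 6183023199255/7625597484987.
As a reduced fraction: E[X] = 687002577695/847288609443 ≈ 0.8108248.
Is E[X] < 1? YES.
Since E[X] < 1, there exists a 3-coloring of K_{153} with no monochromatic K_8; hence R_3(8) > 153.

E[X] = 687002577695/847288609443 ≈ 0.8108248; E[X] < 1, so R_3(8) > 153.


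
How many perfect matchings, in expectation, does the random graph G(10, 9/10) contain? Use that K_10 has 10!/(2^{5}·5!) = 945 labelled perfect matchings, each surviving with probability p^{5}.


K_10 has 10!/(2^{5}·5!) = 945 labelled perfect matchings.
For each such perfect matching H, let X_H = 1 if all 5 edges of H are present in G. Then P[X_H = 1] = p^{5} = (9/10)^{5} = 59049/100000.
By linearity: E[X] = Σ_H E[X_H] = 945 · p^{5} = 945 · 59049/100000 = 11160261/20000.
Numerically: E[X] ≈ 558.

E[X] = 945 · (9/10)^{5} = 11160261/20000 ≈ 558.


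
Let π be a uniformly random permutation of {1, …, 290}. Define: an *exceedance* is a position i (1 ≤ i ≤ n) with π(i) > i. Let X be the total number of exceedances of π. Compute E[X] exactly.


Write X = Σ_{i=1}^{290} X_i, where X_i = 1_{π(i) > i}.
For each fixed i, π(i) is uniform over {1, …, 290} (marginal of a uniform permutation), so P[π(i) > i] = (n − i)/n. Summing: Σ_{i=1}^{290} (n − i)/n = (0 + 1 + … + 289)/290 = 290(290 − 1)/(2·290) = (290 − 1)/2.
Hence E[X] = Σ_{i=1}^{290} (290 − i)/290 = 289/2 ≈ 144.500000.

E[X] = 289/2 = 144.500000.


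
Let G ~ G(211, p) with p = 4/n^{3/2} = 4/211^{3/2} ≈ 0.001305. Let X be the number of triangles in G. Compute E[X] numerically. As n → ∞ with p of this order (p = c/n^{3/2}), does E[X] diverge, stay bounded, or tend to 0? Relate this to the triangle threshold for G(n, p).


Number of potential triangles: C(211, 3) = 1543465.
Each occurs with probability p³ ≈ (0.001305)³ ≈ 2.222844e-09.
By linearity: E[X] = C(211, 3)·p³ ≈ 1543465 · 2.222844e-09 ≈ 0.0034.
Since α = 3/2 > 1, p = c/n^{3/2} = o(1/n) is below the triangle threshold p ~ 1/n. Asymptotically E[X] ~ (c³/6)·n^{3(1−α)} = (4³/6)·n^{-1.5} → 0, so by Markov's inequality G has no triangles w.h.p.

E[X] ≈ 0.0034; in regime p = Θ(1/n^{3/2}) E[X] tends to 0 (below the triangle threshold p ~ 1/n).


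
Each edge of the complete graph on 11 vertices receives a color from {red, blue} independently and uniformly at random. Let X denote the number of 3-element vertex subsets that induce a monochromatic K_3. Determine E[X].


Let X = Σ_S X_S over the C(11, 3) = 165 subsets S of size 3, where X_S = 1 if the K_3 on S is monochromatic.
For a fixed S, the K_3 on S has C(3, 2) = 3 edges. P[all 3 edges red] = (1/2)^3, and likewise for blue, so P[monochromatic] = 2·(1/2)^3 = 2^{1 − 3} = 1/4.
By linearity of expectation: E[X] = C(11, 3) · 2^{1 − 3} = 165 · 1/4 = 165/4.
Numerically: E[X] ≈ 41.250.

E[X] = C(11,3)·2^(1−C(3,2)) = 165/4 ≈ 41.250.


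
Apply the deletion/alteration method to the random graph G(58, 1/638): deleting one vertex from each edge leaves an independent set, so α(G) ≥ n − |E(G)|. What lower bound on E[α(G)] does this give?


E[|E(G)|] = C(58, 2)·p = 1653 · (1/638) = 57/22.
E[α(G)] ≥ n − E[|E(G)|] = 58 − 57/22 = 1219/22.
Numerically: ≈ 55.40909.
(This is only a lower bound; the true E[α(G)] may be larger.)

E[α(G)] ≥ 1219/22 ≈ 55.40909.


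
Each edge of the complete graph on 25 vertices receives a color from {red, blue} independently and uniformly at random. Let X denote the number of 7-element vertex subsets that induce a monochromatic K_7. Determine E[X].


Let X = Σ_S X_S over the C(25, 7) = 480700 subsets S of size 7, where X_S = 1 if the K_7 on S is monochromatic.
For a fixed S, the K_7 on S has C(7, 2) = 21 edges. P[all 21 edges red] = (1/2)^21, and likewise for blue, so P[monochromatic] = 2·(1/2)^21 = 2^{1 − 21} = 1/1048576.
Summing: E[X] = C(25, 7) · 2^{1 − 21} = 480700 · 1/1048576 = 120175/262144.
Numerically: E[X] ≈ 0.45843.

E[X] = C(25,7)·2^(1−C(7,2)) = 120175/262144 ≈ 0.45843.


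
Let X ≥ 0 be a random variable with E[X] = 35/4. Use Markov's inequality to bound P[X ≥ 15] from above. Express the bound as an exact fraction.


μ = E[X] = 35/4, a = 15.
Markov: P[X ≥ 15] ≤ μ/a = (35/4)/15 = 7/12.
Numerically: ≈ 0.58333.
(Since a = 15 > μ = 8.75000, the bound 7/12 is < 1 and informative.)

P[X ≥ 15] ≤ 7/12 ≈ 0.58333.


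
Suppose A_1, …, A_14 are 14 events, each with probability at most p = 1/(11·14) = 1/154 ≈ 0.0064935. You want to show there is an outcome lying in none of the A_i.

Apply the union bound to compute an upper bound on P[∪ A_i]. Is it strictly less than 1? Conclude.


Union bound: P[∪_{i=1}^{14} A_i] ≤ Σ_i P[A_i] ≤ 14·p = 14·(1/154) = 1/11.
Numerically: 1/11 ≈ 0.0909091.
Is 1/11 < 1? YES.
Since P[∪ A_i] ≤ 1/11 < 1, the complement has P[∩ A_i^c] ≥ 1 − 1/11 = 10/11 > 0, so some outcome avoids every A_i.

14·p = 1/11 ≈ 0.0909091; existence CERTIFIED by the union bound.


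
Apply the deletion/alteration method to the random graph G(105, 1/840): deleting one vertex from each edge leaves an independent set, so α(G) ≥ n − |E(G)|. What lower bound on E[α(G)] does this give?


E[|E(G)|] = C(105, 2)·p = 5460 · (1/840) = 13/2.
E[α(G)] ≥ n − E[|E(G)|] = 105 − 13/2 = 197/2.
Numerically: ≈ 98.5000.
(This is only a lower bound; the true E[α(G)] may be larger.)

E[α(G)] ≥ 197/2 ≈ 98.5000.


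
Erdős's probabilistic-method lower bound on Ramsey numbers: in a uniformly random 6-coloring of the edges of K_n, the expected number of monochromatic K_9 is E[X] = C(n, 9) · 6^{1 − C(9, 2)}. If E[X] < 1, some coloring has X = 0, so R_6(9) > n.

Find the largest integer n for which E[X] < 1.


We need C(n, 9) · 6^{1 − 36} < 1, i.e. C(n, 9) < 6^{36 − 1} = 1719070799748422591028658176.
Check values of n near the boundary:
  n = 4403: C(4403, 9) = 1699894433046281918452233150; 1699894433046281918452233150 < 1719070799748422591028658176? YES
  n = 4404: C(4404, 9) = 1703375445537161676647015880; 1703375445537161676647015880 < 1719070799748422591028658176? YES
  n = 4405: C(4405, 9) = 1706862792900636302463627150; 1706862792900636302463627150 < 1719070799748422591028658176? YES
  n = 4406: C(4406, 9) = 1710356485221788389505285700; 1710356485221788389505285700 < 1719070799748422591028658176? YES
  n = 4407: C(4407, 9) = 1713856532599459170657070050; 1713856532599459170657070050 < 1719070799748422591028658176? YES
  n = 4408: C(4408, 9) = 1717362945146264156457459600; 1717362945146264156457459600 < 1719070799748422591028658176? YES
  n = 4409: C(4409, 9) = 1720875732988608787686577131; 1720875732988608787686577131 < 1719070799748422591028658176? NO
  n = 4410: C(4410, 9) = 1724394906266704102180823710; 1724394906266704102180823710 < 1719070799748422591028658176? NO
  n = 4411: C(4411, 9) = 1727920475134582415883601405; 1727920475134582415883601405 < 1719070799748422591028658176? NO
The largest n with C(n, 9) < 1719070799748422591028658176 is n = 4408 (where E[X] = 35778394690547169926197075/35813974994758803979763712 ≈ 0.999007). Hence R_6(9) > 4408, i.e. R_6(9) ≥ 4409.

Largest n = 4408; hence R_6(9) > 4408.


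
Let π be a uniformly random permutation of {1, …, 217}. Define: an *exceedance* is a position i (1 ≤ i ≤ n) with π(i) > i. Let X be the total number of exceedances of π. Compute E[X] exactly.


Write X = Σ_{i=1}^{217} X_i, where X_i = 1_{π(i) > i}.
For each fixed i, π(i) is uniform over {1, …, 217} (marginal of a uniform permutation), so P[π(i) > i] = (n − i)/n. Summing: Σ_{i=1}^{217} (n − i)/n = (0 + 1 + … + 216)/217 = 217(217 − 1)/(2·217) = (217 − 1)/2.
Hence E[X] = Σ_{i=1}^{217} (217 − i)/217 = 108 ≈ 108.0000.

E[X] = 108 = 108.0000.


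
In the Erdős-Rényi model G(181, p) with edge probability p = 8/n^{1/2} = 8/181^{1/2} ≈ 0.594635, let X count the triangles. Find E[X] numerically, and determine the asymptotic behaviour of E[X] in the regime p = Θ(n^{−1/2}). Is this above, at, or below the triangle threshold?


Number of potential triangles: C(181, 3) = 971970.
Each occurs with probability p³ ≈ (0.594635)³ ≈ 2.10257792e-01.
By linearity: E[X] = C(181, 3)·p³ ≈ 971970 · 2.10257792e-01 ≈ 204364.265746.
Since α = 1/2 < 1, p = c/n^{1/2} ≫ 1/n is above the triangle threshold p ~ 1/n. Asymptotically E[X] ~ (c³/6)·n^{3(1−α)} = (8³/6)·n^{1.5} → ∞; triangles are abundant w.h.p.

E[X] ≈ 204364.265746; in regime p = Θ(1/n^{1/2}) E[X] diverges (above the triangle threshold p ~ 1/n).


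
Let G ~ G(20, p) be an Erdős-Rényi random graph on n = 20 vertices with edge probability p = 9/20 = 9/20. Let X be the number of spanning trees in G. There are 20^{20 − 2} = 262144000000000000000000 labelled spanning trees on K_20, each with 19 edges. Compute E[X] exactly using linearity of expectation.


K_20 has 20^{20 − 2} = 262144000000000000000000 labelled spanning trees.
For each such spanning tree H, let X_H = 1 if all 19 edges of H are present in G. Then P[X_H = 1] = p^{19} = (9/20)^{19} = 1350851717672992089/5242880000000000000000000.
Summing the indicators: E[X] = Σ_H E[X_H] = 262144000000000000000000 · p^{19} = 262144000000000000000000 · 1350851717672992089/5242880000000000000000000 = 1350851717672992089/20.
Numerically: E[X] ≈ 6.754e+16.

E[X] = 262144000000000000000000 · (9/20)^{19} = 1350851717672992089/20 ≈ 6.754e+16.


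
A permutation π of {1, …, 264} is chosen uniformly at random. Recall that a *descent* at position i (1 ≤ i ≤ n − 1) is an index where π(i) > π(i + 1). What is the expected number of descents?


Write X = Σ X_I over i = 1, …, 263, with X_I the indicator of one descent.
There are 263 indicators.
For each fixed i, the pair (π(i), π(i+1)) is a uniformly random ordered pair of distinct values from {1, …, 264}; by symmetry P[π(i) > π(i+1)] = 1/2.
By linearity: E[X] = 263 · (1/2) = (264 − 1) · (1/2) = 263/2 ≈ 131.5000.

E[X] = 263/2 = 131.5000.


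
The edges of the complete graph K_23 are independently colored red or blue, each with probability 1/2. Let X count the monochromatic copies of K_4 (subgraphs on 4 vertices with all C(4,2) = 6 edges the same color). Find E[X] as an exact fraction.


Let X = Σ_S X_S over the C(23, 4) = 8855 subsets S of size 4, where X_S = 1 if the K_4 on S is monochromatic.
For a fixed S, the K_4 on S has C(4, 2) = 6 edges. P[all 6 edges red] = (1/2)^6, and likewise for blue, so P[monochromatic] = 2·(1/2)^6 = 2^{1 − 6} = 1/32.
By linearity of expectation: E[X] = C(23, 4) · 2^{1 − 6} = 8855 · 1/32 = 8855/32.
Numerically: E[X] ≈ 276.719.

E[X] = C(23,4)·2^(1−C(4,2)) = 8855/32 ≈ 276.719.


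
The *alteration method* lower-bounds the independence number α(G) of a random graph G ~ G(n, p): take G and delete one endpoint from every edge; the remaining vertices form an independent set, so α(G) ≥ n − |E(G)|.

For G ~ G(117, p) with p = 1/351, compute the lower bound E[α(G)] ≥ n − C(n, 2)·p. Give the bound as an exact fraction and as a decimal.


E[|E(G)|] = C(117, 2)·p = 6786 · (1/351) = 58/3.
E[α(G)] ≥ n − E[|E(G)|] = 117 − 58/3 = 293/3.
Numerically: ≈ 97.666667.
(This is only a lower bound; the true E[α(G)] may be larger.)

E[α(G)] ≥ 293/3 ≈ 97.666667.


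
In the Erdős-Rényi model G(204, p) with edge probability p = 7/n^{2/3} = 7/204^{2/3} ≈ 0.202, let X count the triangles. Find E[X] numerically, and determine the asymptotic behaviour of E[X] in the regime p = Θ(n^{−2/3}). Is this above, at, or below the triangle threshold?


Number of potential triangles: C(204, 3) = 1394204.
Each occurs with probability p³ ≈ (0.202)³ ≈ 8.24202e-03.
By linearity: E[X] = C(204, 3)·p³ ≈ 1394204 · 8.24202e-03 ≈ 11491.060.
Since α = 2/3 < 1, p = c/n^{2/3} ≫ 1/n is above the triangle threshold p ~ 1/n. Asymptotically E[X] ~ (c³/6)·n^{3(1−α)} = (7³/6)·n^{1} → ∞; triangles are abundant w.h.p.

E[X] ≈ 11491.060; in regime p = Θ(1/n^{2/3}) E[X] diverges (above the triangle threshold p ~ 1/n).


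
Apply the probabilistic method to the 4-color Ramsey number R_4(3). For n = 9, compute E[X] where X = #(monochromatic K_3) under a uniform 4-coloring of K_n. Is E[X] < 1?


E[X] = C(9, 3) · 4^{1 − 3} = 84 · 4^{−2} = 84/16.
As a reduced fraction: E[X] = 21/4 ≈ 5.2500000.
Is E[X] < 1? NO.
Since E[X] ≥ 1, the first-moment bound is inconclusive at n = 9; it does NOT by itself certify R_4(3) > 9.

E[X] = 21/4 ≈ 5.2500000; E[X] ≥ 1; first-moment method inconclusive here.


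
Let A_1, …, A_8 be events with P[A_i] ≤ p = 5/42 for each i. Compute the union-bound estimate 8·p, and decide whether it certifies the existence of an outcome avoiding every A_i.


Union bound: P[∪_{i=1}^{8} A_i] ≤ Σ_i P[A_i] ≤ 8·p = 8·(5/42) = 20/21.
Numerically: 20/21 ≈ 0.952381.
Is 20/21 < 1? YES.
Since P[∪ A_i] ≤ 20/21 < 1, the complement has P[∩ A_i^c] ≥ 1 − 20/21 = 1/21 > 0, so some outcome avoids every A_i.

8·p = 20/21 ≈ 0.952381; existence CERTIFIED by the union bound.


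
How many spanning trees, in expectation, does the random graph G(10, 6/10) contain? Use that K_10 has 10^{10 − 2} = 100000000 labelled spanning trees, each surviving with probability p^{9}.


K_10 has 10^{10 − 2} = 100000000 labelled spanning trees.
For each such spanning tree H, let X_H = 1 if all 9 edges of H are present in G. Then P[X_H = 1] = p^{9} = (3/5)^{9} = 19683/1953125.
Summing the indicators: E[X] = Σ_H E[X_H] = 100000000 · p^{9} = 100000000 · 19683/1953125 = 5038848/5.
Numerically: E[X] ≈ 1.00777e+06.

E[X] = 100000000 · (3/5)^{9} = 5038848/5 ≈ 1.00777e+06.


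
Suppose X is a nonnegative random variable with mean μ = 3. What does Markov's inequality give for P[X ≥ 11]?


μ = E[X] = 3, a = 11.
Markov: P[X ≥ 11] ≤ μ/a = (3)/11 = 3/11.
Numerically: ≈ 0.273.
(Since a = 11 > μ = 3.000, the bound 3/11 is < 1 and informative.)

P[X ≥ 11] ≤ 3/11 ≈ 0.273.


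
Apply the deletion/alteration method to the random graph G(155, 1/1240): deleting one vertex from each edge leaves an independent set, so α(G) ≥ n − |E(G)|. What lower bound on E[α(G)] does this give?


E[|E(G)|] = C(155, 2)·p = 11935 · (1/1240) = 77/8.
E[α(G)] ≥ n − E[|E(G)|] = 155 − 77/8 = 1163/8.
Numerically: ≈ 145.375.
(This is only a lower bound; the true E[α(G)] may be larger.)

E[α(G)] ≥ 1163/8 ≈ 145.375.


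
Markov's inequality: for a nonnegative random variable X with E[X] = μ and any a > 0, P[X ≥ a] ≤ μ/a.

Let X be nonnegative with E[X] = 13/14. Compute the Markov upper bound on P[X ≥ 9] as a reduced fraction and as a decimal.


μ = E[X] = 13/14, a = 9.
Markov: P[X ≥ 9] ≤ μ/a = (13/14)/9 = 13/126.
Numerically: ≈ 0.103175.
(Since a = 9 > μ = 0.928571, the bound 13/126 is < 1 and informative.)

P[X ≥ 9] ≤ 13/126 ≈ 0.103175.


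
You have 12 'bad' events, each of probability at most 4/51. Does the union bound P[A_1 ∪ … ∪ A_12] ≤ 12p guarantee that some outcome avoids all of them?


Union bound: P[∪_{i=1}^{12} A_i] ≤ Σ_i P[A_i] ≤ 12·p = 12·(4/51) = 16/17.
Numerically: 16/17 ≈ 0.941176.
Is 16/17 < 1? YES.
Since P[∪ A_i] ≤ 16/17 < 1, the complement has P[∩ A_i^c] ≥ 1 − 16/17 = 1/17 > 0, so some outcome avoids every A_i.

12·p = 16/17 ≈ 0.941176; existence CERTIFIED by the union bound.
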